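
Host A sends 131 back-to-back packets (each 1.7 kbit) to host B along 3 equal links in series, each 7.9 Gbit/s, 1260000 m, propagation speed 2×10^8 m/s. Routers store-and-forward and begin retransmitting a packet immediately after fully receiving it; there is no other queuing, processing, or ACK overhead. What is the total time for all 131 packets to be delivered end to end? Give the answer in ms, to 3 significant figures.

18.9 ms

Per-hop transmission t_tx = L/R = 1700/7900000000 = 0.00021519 ms.
Per-hop propagation t_prop = 1260000/200000000 = 6.3 ms.
Pipeline fill: first packet needs 3·t_tx to clear all hops; remaining 130 packets each add one t_tx.
Total = (3+131-1)·t_tx + 3·t_prop = 133·0.00021519 + 3·6.3 = 18.9 ms.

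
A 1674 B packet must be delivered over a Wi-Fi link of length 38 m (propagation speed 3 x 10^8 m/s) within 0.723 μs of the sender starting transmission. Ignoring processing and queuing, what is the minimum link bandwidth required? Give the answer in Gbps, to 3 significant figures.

22.5 Gbps

L = 13392 bits.
Propagation delay = 38 / 300000000 = 0.126667 μs.
Transmission budget = 0.723 − 0.126667 = 0.596333 μs.
R ≥ L / t_tx = 13392 bits / 5.96333e-07 s = 22.5 Gbps.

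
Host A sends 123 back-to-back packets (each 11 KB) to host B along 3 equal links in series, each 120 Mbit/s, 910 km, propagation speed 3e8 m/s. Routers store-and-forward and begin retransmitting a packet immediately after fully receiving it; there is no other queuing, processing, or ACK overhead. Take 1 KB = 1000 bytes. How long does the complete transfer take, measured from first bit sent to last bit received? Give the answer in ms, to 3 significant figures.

Per-hop transmission t_tx = L/R = 88000/120000000 = 0.733333 ms.
Per-hop propagation t_prop = 910000/300000000 = 3.03333 ms.
Pipeline fill: first packet needs 3·t_tx to clear all hops; remaining 122 packets each add one t_tx.
Total = (3+123-1)·t_tx + 3·t_prop = 125·0.733333 + 3·3.03333 = 101 ms.

101 ms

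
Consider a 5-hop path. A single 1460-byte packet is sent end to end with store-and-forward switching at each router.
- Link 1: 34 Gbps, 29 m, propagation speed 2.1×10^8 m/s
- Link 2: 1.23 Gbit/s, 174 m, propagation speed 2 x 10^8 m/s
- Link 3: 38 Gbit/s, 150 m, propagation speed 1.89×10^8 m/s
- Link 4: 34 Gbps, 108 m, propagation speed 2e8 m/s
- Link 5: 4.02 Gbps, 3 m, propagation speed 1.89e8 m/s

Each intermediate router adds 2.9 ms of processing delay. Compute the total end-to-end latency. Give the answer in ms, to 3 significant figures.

L = 1460 × 8 = 11680 bits.
Transmission delays (L/R per hop): 0.000343529, 0.00949593, 0.000307368, 0.000343529, 0.00290547 ms; sum = 0.0133958 ms.
Propagation delays (d/s per hop): 0.000138095, 0.00087, 0.000793651, 0.00054, 1.5873e-05 ms; sum = 0.00235762 ms.
Processing at 4 router(s): 4 × 2.9 ms = 11.6 ms.
End-to-end = 11.6 ms.

11.6 ms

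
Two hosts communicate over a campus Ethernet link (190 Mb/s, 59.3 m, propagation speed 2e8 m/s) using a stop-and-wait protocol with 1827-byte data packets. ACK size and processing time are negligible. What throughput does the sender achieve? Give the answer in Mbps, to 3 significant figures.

t_tx = L/R = 14616/190000000 = 7.69263e-05 s.
t_prop = 59.3/200000000 = 2.965e-07 s; RTT = 5.93e-07 s.
Cycle = t_tx + RTT = 7.75193e-05 s.
Throughput = L / cycle = 14616 / 7.75193e-05 = 189 Mbps.

189 Mbps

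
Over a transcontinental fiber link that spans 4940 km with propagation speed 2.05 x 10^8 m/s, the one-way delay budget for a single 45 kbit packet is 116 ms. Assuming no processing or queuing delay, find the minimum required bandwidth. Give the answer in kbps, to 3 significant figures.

Propagation delay = 4940000 / 2.05e+08 = 24.0976 ms.
Transmission budget = 116 − 24.0976 = 91.9024 ms.
R ≥ L / t_tx = 45000 bits / 0.0919024 s = 490 kbps.

490 kbps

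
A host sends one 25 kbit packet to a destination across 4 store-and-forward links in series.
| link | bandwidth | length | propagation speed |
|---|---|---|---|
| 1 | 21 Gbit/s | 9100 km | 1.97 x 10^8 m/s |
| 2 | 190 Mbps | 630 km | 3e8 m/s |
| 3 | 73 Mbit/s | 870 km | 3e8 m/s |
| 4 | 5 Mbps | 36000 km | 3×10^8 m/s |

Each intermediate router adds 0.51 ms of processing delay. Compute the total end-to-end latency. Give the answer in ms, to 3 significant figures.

178 ms

L = 25000 bits.
Transmission delays (L/R per hop): 0.00119048, 0.131579, 0.342466, 5 ms; sum = 5.47524 ms.
Propagation delays (d/s per hop): 46.1929, 2.1, 2.9, 120 ms; sum = 171.193 ms.
Processing at 3 router(s): 3 × 0.51 ms = 1.53 ms.
End-to-end = 178 ms.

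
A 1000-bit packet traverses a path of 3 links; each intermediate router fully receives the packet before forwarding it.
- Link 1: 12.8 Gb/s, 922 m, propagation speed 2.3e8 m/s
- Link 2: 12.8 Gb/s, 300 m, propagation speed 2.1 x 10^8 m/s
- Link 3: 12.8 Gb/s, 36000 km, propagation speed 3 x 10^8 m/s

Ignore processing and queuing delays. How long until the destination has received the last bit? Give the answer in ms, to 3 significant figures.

Transmission delay per hop = L/R = 1000/12800000000 = 7.8125e-05 ms; 3 hops → 0.000234375 ms.
Propagation delays (d/s per hop): 0.0040087, 0.00142857, 120 ms; sum = 120.005 ms.
End-to-end = 120 ms.

120 ms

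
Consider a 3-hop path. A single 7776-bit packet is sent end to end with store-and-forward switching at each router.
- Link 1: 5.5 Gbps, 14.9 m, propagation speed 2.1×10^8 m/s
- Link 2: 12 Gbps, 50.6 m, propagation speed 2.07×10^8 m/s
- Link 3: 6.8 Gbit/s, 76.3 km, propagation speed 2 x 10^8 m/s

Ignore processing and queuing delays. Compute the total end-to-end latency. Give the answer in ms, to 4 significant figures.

0.3850 ms

Transmission delays (L/R per hop): 0.00141382, 0.000648, 0.00114353 ms; sum = 0.00320535 ms.
Propagation delays (d/s per hop): 7.09524e-05, 0.000244444, 0.3815 ms; sum = 0.381815 ms.
End-to-end = 0.3850 ms.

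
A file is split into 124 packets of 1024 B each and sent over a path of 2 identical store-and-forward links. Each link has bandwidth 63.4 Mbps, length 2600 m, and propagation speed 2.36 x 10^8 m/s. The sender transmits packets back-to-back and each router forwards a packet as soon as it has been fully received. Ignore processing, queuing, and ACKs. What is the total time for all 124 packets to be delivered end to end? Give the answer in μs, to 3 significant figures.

16200 μs

Per-hop transmission t_tx = L/R = 8192/63400000 = 129.211 μs.
Per-hop propagation t_prop = 2600/236000000 = 11.0169 μs.
Pipeline fill: first packet needs 2·t_tx to clear all hops; remaining 123 packets each add one t_tx.
Total = (2+124-1)·t_tx + 2·t_prop = 125·129.211 + 2·11.0169 = 16200 μs.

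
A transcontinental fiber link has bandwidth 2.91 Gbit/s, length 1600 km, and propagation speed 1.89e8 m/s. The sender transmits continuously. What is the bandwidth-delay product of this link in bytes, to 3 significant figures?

Propagation delay = 1600000 / 189000000 = 0.00846561 s.
BDP = R × t_prop = 2910000000 × 0.00846561 = 24634900 bits.
In bytes: 24634900/8 = 3080000 bytes.

3080000 bytes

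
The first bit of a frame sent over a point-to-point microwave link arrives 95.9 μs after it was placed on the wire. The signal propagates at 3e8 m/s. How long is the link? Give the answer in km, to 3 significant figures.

28.8 km

d = s × t_prop = 300000000 × 9.59e-05 = 28.8 km.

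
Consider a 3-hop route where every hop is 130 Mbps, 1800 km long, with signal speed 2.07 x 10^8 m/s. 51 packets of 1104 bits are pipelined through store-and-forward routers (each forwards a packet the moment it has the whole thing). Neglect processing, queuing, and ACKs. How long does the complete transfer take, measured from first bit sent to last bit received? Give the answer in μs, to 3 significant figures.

Per-hop transmission t_tx = L/R = 1104/130000000 = 8.49231 μs.
Per-hop propagation t_prop = 1800000/2.07e+08 = 8695.65 μs.
Pipeline fill: first packet needs 3·t_tx to clear all hops; remaining 50 packets each add one t_tx.
Total = (3+51-1)·t_tx + 3·t_prop = 53·8.49231 + 3·8695.65 = 26500 μs.

26500 μs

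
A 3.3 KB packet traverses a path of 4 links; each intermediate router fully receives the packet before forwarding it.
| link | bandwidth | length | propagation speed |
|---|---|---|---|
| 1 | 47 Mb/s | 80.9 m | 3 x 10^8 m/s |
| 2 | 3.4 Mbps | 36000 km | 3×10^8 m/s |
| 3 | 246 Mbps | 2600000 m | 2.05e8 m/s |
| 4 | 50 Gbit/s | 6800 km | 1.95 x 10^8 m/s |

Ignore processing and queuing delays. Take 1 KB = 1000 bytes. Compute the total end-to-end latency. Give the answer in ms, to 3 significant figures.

176 ms

L = 26400 bits.
Transmission delays (L/R per hop): 0.561702, 7.76471, 0.107317, 0.000528 ms; sum = 8.43425 ms.
Propagation delays (d/s per hop): 0.000269667, 120, 12.6829, 34.8718 ms; sum = 167.555 ms.
End-to-end = 176 ms.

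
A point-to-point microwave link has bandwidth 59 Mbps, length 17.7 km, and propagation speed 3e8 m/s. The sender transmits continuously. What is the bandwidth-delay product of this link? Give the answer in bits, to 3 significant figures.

3480 bits

Propagation delay = 17700 / 300000000 = 5.9e-05 s.
BDP = R × t_prop = 59000000 × 5.9e-05 = 3481 bits.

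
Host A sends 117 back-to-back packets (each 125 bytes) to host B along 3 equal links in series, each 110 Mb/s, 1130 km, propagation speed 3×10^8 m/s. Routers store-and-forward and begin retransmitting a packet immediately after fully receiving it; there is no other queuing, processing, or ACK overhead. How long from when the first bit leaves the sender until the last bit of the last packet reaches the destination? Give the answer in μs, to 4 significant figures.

12380 μs

Per-hop transmission t_tx = L/R = 1000/110000000 = 9.09091 μs.
Per-hop propagation t_prop = 1130000/300000000 = 3766.67 μs.
Pipeline fill: first packet needs 3·t_tx to clear all hops; remaining 116 packets each add one t_tx.
Total = (3+117-1)·t_tx + 3·t_prop = 119·9.09091 + 3·3766.67 = 12380 μs.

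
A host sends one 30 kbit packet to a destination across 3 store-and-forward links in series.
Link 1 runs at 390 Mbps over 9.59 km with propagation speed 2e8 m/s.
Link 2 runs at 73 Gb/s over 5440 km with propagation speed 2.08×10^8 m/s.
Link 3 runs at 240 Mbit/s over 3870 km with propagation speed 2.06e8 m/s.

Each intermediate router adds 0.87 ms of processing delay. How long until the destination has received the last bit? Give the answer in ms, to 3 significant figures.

46.9 ms

L = 30000 bits.
Transmission delays (L/R per hop): 0.0769231, 0.000410959, 0.125 ms; sum = 0.202334 ms.
Propagation delays (d/s per hop): 0.04795, 26.1538, 18.7864 ms; sum = 44.9882 ms.
Processing at 2 router(s): 2 × 0.87 ms = 1.74 ms.
End-to-end = 46.9 ms.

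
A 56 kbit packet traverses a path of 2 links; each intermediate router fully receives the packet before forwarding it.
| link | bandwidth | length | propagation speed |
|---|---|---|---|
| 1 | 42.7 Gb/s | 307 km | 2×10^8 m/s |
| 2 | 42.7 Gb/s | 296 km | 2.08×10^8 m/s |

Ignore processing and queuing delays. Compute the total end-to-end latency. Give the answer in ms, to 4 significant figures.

2.961 ms

L = 56000 bits.
Transmission delay per hop = L/R = 56000/42700000000 = 0.00131148 ms; 2 hops → 0.00262295 ms.
Propagation delays (d/s per hop): 1.535, 1.42308 ms; sum = 2.95808 ms.
End-to-end = 2.961 ms.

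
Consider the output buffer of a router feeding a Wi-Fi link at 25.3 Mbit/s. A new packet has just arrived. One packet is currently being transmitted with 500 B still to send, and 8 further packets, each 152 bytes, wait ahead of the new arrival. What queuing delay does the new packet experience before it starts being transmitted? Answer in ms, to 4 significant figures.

0.5426 ms

Each queued packet: L/R = 1216/25300000 = 0.0480632 ms.
8 queued → 0.384506 ms.
Plus remaining 4000 bits of current packet: 0.158103 ms.
Queuing delay = 0.5426 ms.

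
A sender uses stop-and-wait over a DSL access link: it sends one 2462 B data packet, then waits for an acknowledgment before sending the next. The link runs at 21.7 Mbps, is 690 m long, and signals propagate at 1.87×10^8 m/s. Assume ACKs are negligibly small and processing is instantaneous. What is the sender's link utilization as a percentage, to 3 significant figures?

99.2 %

t_tx = L/R = 19696/21700000 = 0.00090765 s.
t_prop = 690/187000000 = 3.68984e-06 s; RTT = 7.37968e-06 s.
Cycle = t_tx + RTT = 0.000915029 s.
Utilization = t_tx / cycle = 0.00090765/0.000915029 = 99.2 %.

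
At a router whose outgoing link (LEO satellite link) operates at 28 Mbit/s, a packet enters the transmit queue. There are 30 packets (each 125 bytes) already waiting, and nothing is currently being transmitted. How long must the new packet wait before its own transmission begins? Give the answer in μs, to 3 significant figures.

Each queued packet: L/R = 1000/28000000 = 35.7143 μs.
30 queued → 1071.43 μs.
Queuing delay = 1070 μs.

1070 μs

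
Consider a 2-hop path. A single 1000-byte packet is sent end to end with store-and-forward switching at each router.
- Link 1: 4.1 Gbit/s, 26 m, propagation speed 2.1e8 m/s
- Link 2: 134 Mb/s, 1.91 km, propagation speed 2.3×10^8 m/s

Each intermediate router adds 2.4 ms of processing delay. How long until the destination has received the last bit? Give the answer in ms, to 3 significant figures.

2.47 ms

L = 1000 × 8 = 8000 bits.
Transmission delays (L/R per hop): 0.00195122, 0.0597015 ms; sum = 0.0616527 ms.
Propagation delays (d/s per hop): 0.00012381, 0.00830435 ms; sum = 0.00842816 ms.
Processing at 1 router(s): 1 × 2.4 ms = 2.4 ms.
End-to-end = 2.47 ms.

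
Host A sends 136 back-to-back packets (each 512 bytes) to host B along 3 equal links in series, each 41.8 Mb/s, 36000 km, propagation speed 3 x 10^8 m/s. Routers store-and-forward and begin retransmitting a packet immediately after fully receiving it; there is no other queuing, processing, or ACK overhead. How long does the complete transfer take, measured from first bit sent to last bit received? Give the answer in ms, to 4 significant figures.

373.5 ms

Per-hop transmission t_tx = L/R = 4096/41800000 = 0.0979904 ms.
Per-hop propagation t_prop = 36000000/300000000 = 120 ms.
Pipeline fill: first packet needs 3·t_tx to clear all hops; remaining 135 packets each add one t_tx.
Total = (3+136-1)·t_tx + 3·t_prop = 138·0.0979904 + 3·120 = 373.5 ms.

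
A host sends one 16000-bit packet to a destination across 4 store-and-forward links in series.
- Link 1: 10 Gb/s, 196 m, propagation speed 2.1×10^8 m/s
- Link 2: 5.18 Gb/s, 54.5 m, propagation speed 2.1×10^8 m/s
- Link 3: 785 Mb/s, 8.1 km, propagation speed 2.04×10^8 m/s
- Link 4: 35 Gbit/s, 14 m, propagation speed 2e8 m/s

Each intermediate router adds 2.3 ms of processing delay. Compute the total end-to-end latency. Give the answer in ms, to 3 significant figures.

6.97 ms

Transmission delays (L/R per hop): 0.0016, 0.0030888, 0.0203822, 0.000457143 ms; sum = 0.0255281 ms.
Propagation delays (d/s per hop): 0.000933333, 0.000259524, 0.0397059, 7e-05 ms; sum = 0.0409687 ms.
Processing at 3 router(s): 3 × 2.3 ms = 6.9 ms.
End-to-end = 6.97 ms.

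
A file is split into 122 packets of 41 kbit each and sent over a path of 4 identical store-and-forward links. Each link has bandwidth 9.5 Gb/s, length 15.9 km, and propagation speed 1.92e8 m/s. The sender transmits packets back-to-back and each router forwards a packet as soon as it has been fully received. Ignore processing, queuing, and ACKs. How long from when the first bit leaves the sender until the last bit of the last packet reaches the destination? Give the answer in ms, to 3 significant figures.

Per-hop transmission t_tx = L/R = 41000/9500000000 = 0.00431579 ms.
Per-hop propagation t_prop = 15900/192000000 = 0.0828125 ms.
Pipeline fill: first packet needs 4·t_tx to clear all hops; remaining 121 packets each add one t_tx.
Total = (4+122-1)·t_tx + 4·t_prop = 125·0.00431579 + 4·0.0828125 = 0.871 ms.

0.871 ms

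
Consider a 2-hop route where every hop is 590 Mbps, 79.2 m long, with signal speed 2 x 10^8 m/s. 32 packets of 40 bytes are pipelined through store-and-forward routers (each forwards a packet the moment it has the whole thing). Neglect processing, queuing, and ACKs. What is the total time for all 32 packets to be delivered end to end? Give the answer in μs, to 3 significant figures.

18.7 μs

Per-hop transmission t_tx = L/R = 320/590000000 = 0.542373 μs.
Per-hop propagation t_prop = 79.2/200000000 = 0.396 μs.
Pipeline fill: first packet needs 2·t_tx to clear all hops; remaining 31 packets each add one t_tx.
Total = (2+32-1)·t_tx + 2·t_prop = 33·0.542373 + 2·0.396 = 18.7 μs.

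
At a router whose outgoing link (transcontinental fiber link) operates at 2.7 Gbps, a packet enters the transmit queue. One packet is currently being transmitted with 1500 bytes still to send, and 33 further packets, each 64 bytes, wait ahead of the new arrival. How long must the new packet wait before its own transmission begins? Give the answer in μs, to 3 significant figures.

10.7 μs

Each queued packet: L/R = 512/2700000000 = 0.18963 μs.
33 queued → 6.25778 μs.
Plus remaining 12000 bits of current packet: 4.44444 μs.
Queuing delay = 10.7 μs.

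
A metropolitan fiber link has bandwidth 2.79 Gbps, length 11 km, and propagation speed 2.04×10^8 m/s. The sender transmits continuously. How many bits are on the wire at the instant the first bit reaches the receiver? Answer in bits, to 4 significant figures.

150400 bits

Propagation delay = 11000 / 204000000 = 5.39216e-05 s.
BDP = R × t_prop = 2790000000 × 5.39216e-05 = 150441 bits.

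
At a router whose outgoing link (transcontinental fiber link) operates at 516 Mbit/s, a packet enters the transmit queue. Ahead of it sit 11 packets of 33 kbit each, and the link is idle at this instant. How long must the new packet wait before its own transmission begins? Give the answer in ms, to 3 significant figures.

Each queued packet: L/R = 33000/516000000 = 0.0639535 ms.
11 queued → 0.703488 ms.
Queuing delay = 0.703 ms.

0.703 ms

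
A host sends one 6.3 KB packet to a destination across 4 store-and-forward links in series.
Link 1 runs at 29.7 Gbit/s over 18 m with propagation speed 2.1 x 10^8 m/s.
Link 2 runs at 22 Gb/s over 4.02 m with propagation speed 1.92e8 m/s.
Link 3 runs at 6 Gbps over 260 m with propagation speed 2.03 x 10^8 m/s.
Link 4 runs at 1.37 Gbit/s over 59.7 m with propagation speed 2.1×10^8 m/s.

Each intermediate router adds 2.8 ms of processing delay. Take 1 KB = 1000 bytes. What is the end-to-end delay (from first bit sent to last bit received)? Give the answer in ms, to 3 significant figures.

8.45 ms

L = 50400 bits.
Transmission delays (L/R per hop): 0.00169697, 0.00229091, 0.0084, 0.0367883 ms; sum = 0.0491762 ms.
Propagation delays (d/s per hop): 8.57143e-05, 2.09375e-05, 0.00128079, 0.000284286 ms; sum = 0.00167173 ms.
Processing at 3 router(s): 3 × 2.8 ms = 8.4 ms.
End-to-end = 8.45 ms.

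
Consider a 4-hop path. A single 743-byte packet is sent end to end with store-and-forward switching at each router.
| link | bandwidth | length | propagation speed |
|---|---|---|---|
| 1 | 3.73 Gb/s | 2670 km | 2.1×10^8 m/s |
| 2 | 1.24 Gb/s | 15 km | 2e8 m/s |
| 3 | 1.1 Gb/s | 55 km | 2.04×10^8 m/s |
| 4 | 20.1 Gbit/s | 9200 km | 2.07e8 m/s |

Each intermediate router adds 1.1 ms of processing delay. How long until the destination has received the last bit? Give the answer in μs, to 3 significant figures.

L = 743 × 8 = 5944 bits.
Transmission delays (L/R per hop): 1.59357, 4.79355, 5.40364, 0.295721 μs; sum = 12.0865 μs.
Propagation delays (d/s per hop): 12714.3, 75, 269.608, 44444.4 μs; sum = 57503.3 μs.
Processing at 3 router(s): 3 × 1.1 ms = 3300 μs.
End-to-end = 60800 μs.

60800 μs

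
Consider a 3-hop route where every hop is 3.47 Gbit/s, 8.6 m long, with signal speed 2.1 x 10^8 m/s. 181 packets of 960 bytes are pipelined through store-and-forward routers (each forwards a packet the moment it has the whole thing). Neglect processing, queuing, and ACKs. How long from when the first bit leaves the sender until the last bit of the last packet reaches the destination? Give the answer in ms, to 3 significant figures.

0.405 ms

Per-hop transmission t_tx = L/R = 7680/3470000000 = 0.00221326 ms.
Per-hop propagation t_prop = 8.6/210000000 = 4.09524e-05 ms.
Pipeline fill: first packet needs 3·t_tx to clear all hops; remaining 180 packets each add one t_tx.
Total = (3+181-1)·t_tx + 3·t_prop = 183·0.00221326 + 3·4.09524e-05 = 0.405 ms.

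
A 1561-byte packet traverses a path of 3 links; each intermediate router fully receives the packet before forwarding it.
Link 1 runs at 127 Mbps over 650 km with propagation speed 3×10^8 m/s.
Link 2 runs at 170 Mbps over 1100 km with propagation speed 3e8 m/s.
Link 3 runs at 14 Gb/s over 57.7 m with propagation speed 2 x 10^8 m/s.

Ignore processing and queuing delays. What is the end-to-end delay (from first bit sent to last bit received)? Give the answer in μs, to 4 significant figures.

L = 1561 × 8 = 12488 bits.
Transmission delays (L/R per hop): 98.3307, 73.4588, 0.892 μs; sum = 172.682 μs.
Propagation delays (d/s per hop): 2166.67, 3666.67, 0.2885 μs; sum = 5833.62 μs.
End-to-end = 6006 μs.

6006 μs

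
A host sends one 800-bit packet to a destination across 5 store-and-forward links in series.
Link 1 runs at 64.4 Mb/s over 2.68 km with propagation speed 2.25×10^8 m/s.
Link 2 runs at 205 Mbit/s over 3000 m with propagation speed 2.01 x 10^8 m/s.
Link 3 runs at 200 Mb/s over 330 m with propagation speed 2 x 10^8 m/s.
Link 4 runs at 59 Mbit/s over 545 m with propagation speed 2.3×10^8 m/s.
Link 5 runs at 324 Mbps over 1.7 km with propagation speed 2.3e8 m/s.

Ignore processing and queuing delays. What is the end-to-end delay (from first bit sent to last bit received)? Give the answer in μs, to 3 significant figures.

74.6 μs

Transmission delays (L/R per hop): 12.4224, 3.90244, 4, 13.5593, 2.46914 μs; sum = 36.3533 μs.
Propagation delays (d/s per hop): 11.9111, 14.9254, 1.65, 2.36957, 7.3913 μs; sum = 38.2474 μs.
End-to-end = 74.6 μs.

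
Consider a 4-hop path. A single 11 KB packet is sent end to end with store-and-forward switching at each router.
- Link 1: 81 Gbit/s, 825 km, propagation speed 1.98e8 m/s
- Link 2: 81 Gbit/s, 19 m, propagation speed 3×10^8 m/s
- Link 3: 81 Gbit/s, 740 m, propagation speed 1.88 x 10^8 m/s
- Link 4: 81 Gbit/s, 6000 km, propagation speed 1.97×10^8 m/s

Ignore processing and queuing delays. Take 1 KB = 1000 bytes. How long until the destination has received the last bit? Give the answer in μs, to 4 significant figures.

L = 88000 bits.
Transmission delay per hop = L/R = 88000/81000000000 = 1.08642 μs; 4 hops → 4.34568 μs.
Propagation delays (d/s per hop): 4166.67, 0.0633333, 3.93617, 30456.9 μs; sum = 34627.5 μs.
End-to-end = 34630 μs.

34630 μs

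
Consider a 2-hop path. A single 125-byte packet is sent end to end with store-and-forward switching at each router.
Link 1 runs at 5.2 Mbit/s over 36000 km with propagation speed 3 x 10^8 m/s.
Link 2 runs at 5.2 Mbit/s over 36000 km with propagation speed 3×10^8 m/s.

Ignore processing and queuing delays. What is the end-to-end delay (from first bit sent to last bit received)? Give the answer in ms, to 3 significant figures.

L = 125 × 8 = 1000 bits.
Transmission delay per hop = L/R = 1000/5200000 = 0.192308 ms; 2 hops → 0.384615 ms.
Propagation delays (d/s per hop): 120, 120 ms; sum = 240 ms.
End-to-end = 240 ms.

240 ms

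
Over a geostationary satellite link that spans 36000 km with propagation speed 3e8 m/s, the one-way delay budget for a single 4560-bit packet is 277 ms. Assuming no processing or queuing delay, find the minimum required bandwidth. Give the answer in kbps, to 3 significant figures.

Propagation delay = 36000000 / 300000000 = 120 ms.
Transmission budget = 277 − 120 = 157 ms.
R ≥ L / t_tx = 4560 bits / 0.157 s = 29.0 kbps.

29.0 kbps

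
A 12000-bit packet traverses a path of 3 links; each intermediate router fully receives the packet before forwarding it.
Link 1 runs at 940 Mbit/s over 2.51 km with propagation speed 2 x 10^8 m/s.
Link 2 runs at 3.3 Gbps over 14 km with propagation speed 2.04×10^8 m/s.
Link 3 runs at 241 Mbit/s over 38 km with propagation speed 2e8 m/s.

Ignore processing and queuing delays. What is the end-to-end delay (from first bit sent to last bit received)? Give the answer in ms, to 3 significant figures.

0.337 ms

Transmission delays (L/R per hop): 0.012766, 0.00363636, 0.0497925 ms; sum = 0.0661949 ms.
Propagation delays (d/s per hop): 0.01255, 0.0686275, 0.19 ms; sum = 0.271177 ms.
End-to-end = 0.337 ms.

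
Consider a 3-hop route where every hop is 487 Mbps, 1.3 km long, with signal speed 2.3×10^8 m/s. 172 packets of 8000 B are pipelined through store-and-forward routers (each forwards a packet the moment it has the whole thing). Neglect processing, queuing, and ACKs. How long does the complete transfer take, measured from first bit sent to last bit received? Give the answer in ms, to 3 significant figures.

22.9 ms

Per-hop transmission t_tx = L/R = 64000/487000000 = 0.131417 ms.
Per-hop propagation t_prop = 1300/2.3e+08 = 0.00565217 ms.
Pipeline fill: first packet needs 3·t_tx to clear all hops; remaining 171 packets each add one t_tx.
Total = (3+172-1)·t_tx + 3·t_prop = 174·0.131417 + 3·0.00565217 = 22.9 ms.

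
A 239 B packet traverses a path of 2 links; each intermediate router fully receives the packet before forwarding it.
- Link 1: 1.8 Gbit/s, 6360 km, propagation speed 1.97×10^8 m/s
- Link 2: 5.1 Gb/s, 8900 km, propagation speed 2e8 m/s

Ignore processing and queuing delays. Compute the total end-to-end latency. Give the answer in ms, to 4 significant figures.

L = 239 × 8 = 1912 bits.
Transmission delays (L/R per hop): 0.00106222, 0.000374902 ms; sum = 0.00143712 ms.
Propagation delays (d/s per hop): 32.2843, 44.5 ms; sum = 76.7843 ms.
End-to-end = 76.79 ms.

76.79 ms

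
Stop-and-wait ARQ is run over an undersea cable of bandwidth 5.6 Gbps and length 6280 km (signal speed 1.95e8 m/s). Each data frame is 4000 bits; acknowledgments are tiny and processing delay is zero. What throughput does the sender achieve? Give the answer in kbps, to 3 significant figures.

62.1 kbps

t_tx = L/R = 4000/5600000000 = 7.14286e-07 s.
t_prop = 6280000/195000000 = 0.0322051 s; RTT = 0.0644103 s.
Cycle = t_tx + RTT = 0.064411 s.
Throughput = L / cycle = 4000 / 0.064411 = 62.1 kbps.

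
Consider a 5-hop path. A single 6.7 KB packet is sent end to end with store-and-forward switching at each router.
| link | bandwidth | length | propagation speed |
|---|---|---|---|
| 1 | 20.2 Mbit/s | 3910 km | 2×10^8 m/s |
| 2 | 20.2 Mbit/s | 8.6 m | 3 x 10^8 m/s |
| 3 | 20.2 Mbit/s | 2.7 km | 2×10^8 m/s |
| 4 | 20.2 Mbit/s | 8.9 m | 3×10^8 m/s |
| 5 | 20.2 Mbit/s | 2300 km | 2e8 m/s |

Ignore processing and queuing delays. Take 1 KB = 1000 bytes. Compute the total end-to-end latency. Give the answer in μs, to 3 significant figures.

44300 μs

L = 53600 bits.
Transmission delay per hop = L/R = 53600/20200000 = 2653.47 μs; 5 hops → 13267.3 μs.
Propagation delays (d/s per hop): 19550, 0.0286667, 13.5, 0.0296667, 11500 μs; sum = 31063.6 μs.
End-to-end = 44300 μs.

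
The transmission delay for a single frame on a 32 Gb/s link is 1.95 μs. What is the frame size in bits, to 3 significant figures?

L = R × t_tx = 32000000000 b/s × 1.95e-06 s = 62400 bits.

62400 bits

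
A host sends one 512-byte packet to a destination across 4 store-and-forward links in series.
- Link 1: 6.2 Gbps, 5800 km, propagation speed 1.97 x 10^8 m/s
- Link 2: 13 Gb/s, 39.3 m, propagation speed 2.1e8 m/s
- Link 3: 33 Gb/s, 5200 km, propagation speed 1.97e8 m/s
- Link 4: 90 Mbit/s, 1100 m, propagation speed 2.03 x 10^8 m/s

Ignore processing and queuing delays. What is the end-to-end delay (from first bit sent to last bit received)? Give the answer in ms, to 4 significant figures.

55.89 ms

L = 512 × 8 = 4096 bits.
Transmission delays (L/R per hop): 0.000660645, 0.000315077, 0.000124121, 0.0455111 ms; sum = 0.046611 ms.
Propagation delays (d/s per hop): 29.4416, 0.000187143, 26.3959, 0.00541872 ms; sum = 55.8432 ms.
End-to-end = 55.89 ms.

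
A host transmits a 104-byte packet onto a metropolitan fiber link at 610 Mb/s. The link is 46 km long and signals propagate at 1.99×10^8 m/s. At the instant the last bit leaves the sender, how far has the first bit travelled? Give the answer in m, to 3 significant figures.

t_tx = L/R = 832/610000000 = 1.36393e-06 s.
Distance = s × t_tx = 199000000 × 1.36393e-06 = 271 m.

271 m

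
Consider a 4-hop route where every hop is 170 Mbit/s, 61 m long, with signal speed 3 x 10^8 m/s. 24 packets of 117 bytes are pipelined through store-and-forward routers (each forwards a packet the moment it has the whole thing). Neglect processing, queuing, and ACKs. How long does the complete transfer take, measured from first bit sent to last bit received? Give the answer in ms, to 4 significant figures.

Per-hop transmission t_tx = L/R = 936/170000000 = 0.00550588 ms.
Per-hop propagation t_prop = 61/300000000 = 0.000203333 ms.
Pipeline fill: first packet needs 4·t_tx to clear all hops; remaining 23 packets each add one t_tx.
Total = (4+24-1)·t_tx + 4·t_prop = 27·0.00550588 + 4·0.000203333 = 0.1495 ms.

0.1495 ms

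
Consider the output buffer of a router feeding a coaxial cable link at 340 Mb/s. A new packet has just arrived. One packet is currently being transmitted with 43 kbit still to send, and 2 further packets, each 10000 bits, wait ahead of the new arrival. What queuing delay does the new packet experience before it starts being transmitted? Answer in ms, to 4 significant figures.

0.1853 ms

Each queued packet: L/R = 10000/340000000 = 0.0294118 ms.
2 queued → 0.0588235 ms.
Plus remaining 43000 bits of current packet: 0.126471 ms.
Queuing delay = 0.1853 ms.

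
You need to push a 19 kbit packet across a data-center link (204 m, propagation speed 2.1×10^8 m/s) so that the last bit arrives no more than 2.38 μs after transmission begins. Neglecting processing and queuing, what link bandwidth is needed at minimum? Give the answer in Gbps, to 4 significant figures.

13.49 Gbps

Propagation delay = 204 / 210000000 = 0.971429 μs.
Transmission budget = 2.38 − 0.971429 = 1.40857 μs.
R ≥ L / t_tx = 19000 bits / 1.40857e-06 s = 13.49 Gbps.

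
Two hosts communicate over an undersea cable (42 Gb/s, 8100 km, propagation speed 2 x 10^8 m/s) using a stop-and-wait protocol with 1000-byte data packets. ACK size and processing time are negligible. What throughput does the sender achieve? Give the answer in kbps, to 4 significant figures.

t_tx = L/R = 8000/42000000000 = 1.90476e-07 s.
t_prop = 8100000/200000000 = 0.0405 s; RTT = 0.081 s.
Cycle = t_tx + RTT = 0.0810002 s.
Throughput = L / cycle = 8000 / 0.0810002 = 98.77 kbps.

98.77 kbps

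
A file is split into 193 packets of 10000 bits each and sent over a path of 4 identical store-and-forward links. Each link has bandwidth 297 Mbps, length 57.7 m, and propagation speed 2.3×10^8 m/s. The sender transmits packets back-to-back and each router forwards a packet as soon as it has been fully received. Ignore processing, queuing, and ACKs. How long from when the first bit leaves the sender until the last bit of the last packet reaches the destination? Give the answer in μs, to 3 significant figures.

Per-hop transmission t_tx = L/R = 10000/297000000 = 33.67 μs.
Per-hop propagation t_prop = 57.7/2.3e+08 = 0.25087 μs.
Pipeline fill: first packet needs 4·t_tx to clear all hops; remaining 192 packets each add one t_tx.
Total = (4+193-1)·t_tx + 4·t_prop = 196·33.67 + 4·0.25087 = 6600 μs.

6600 μs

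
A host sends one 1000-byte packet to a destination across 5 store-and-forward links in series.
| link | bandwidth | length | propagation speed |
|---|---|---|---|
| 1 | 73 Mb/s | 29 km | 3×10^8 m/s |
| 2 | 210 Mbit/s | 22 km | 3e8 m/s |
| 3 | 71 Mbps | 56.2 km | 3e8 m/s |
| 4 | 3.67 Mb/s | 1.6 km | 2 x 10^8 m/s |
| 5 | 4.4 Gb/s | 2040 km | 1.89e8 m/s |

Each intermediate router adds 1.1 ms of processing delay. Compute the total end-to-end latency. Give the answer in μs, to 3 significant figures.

L = 1000 × 8 = 8000 bits.
Transmission delays (L/R per hop): 109.589, 38.0952, 112.676, 2179.84, 1.81818 μs; sum = 2442.02 μs.
Propagation delays (d/s per hop): 96.6667, 73.3333, 187.333, 8, 10793.7 μs; sum = 11159 μs.
Processing at 4 router(s): 4 × 1.1 ms = 4400 μs.
End-to-end = 18000 μs.

18000 μs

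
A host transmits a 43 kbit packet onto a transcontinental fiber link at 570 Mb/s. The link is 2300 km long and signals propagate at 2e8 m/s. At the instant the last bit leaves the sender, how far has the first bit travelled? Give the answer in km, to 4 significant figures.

t_tx = L/R = 43000/570000000 = 7.54386e-05 s.
Distance = s × t_tx = 200000000 × 7.54386e-05 = 15.09 km.

15.09 km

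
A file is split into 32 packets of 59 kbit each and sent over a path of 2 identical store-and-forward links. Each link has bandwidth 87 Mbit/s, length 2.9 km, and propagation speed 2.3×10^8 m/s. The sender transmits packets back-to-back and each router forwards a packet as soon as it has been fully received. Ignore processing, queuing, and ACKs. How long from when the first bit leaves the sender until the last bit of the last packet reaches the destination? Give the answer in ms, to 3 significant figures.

22.4 ms

Per-hop transmission t_tx = L/R = 59000/87000000 = 0.678161 ms.
Per-hop propagation t_prop = 2900/2.3e+08 = 0.0126087 ms.
Pipeline fill: first packet needs 2·t_tx to clear all hops; remaining 31 packets each add one t_tx.
Total = (2+32-1)·t_tx + 2·t_prop = 33·0.678161 + 2·0.0126087 = 22.4 ms.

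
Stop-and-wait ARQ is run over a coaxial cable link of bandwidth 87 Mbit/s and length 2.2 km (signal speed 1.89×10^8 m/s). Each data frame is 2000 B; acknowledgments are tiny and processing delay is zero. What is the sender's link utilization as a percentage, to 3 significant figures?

t_tx = L/R = 16000/87000000 = 0.000183908 s.
t_prop = 2200/189000000 = 1.16402e-05 s; RTT = 2.32804e-05 s.
Cycle = t_tx + RTT = 0.000207188 s.
Utilization = t_tx / cycle = 0.000183908/0.000207188 = 88.8 %.

88.8 %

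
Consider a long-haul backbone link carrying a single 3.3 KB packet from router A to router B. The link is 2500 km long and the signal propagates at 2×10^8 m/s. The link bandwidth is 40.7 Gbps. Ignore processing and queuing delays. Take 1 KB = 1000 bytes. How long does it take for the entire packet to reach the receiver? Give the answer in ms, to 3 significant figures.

L = 26400 bits.
Transmission delay = L/R = 26400 / 40700000000 = 0.000648649 ms.
Propagation delay = d/s = 2500000 m / 200000000 m/s = 12.5 ms.
Total = 12.5 ms.

12.5 ms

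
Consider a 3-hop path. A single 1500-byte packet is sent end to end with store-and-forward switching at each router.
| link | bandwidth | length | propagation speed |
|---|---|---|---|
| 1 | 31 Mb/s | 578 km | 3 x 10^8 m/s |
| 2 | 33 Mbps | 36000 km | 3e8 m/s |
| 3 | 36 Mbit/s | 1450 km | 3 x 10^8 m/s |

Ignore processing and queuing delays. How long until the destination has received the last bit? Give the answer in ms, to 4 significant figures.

127.8 ms

L = 1500 × 8 = 12000 bits.
Transmission delays (L/R per hop): 0.387097, 0.363636, 0.333333 ms; sum = 1.08407 ms.
Propagation delays (d/s per hop): 1.92667, 120, 4.83333 ms; sum = 126.76 ms.
End-to-end = 127.8 ms.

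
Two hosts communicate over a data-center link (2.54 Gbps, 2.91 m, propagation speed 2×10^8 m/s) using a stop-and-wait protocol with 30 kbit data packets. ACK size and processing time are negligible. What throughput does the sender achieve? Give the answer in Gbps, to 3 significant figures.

2.53 Gbps

t_tx = L/R = 30000/2540000000 = 1.1811e-05 s.
t_prop = 2.91/200000000 = 1.455e-08 s; RTT = 2.91e-08 s.
Cycle = t_tx + RTT = 1.18401e-05 s.
Throughput = L / cycle = 30000 / 1.18401e-05 = 2.53 Gbps.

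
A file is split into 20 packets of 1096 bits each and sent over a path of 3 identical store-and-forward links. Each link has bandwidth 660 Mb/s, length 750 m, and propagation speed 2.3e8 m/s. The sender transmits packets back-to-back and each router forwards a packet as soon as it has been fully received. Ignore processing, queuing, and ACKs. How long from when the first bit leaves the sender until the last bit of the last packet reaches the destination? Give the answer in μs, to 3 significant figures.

46.3 μs

Per-hop transmission t_tx = L/R = 1096/660000000 = 1.66061 μs.
Per-hop propagation t_prop = 750/2.3e+08 = 3.26087 μs.
Pipeline fill: first packet needs 3·t_tx to clear all hops; remaining 19 packets each add one t_tx.
Total = (3+20-1)·t_tx + 3·t_prop = 22·1.66061 + 3·3.26087 = 46.3 μs.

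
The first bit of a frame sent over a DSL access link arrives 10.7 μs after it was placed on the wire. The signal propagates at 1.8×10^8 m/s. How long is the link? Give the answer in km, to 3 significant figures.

d = s × t_prop = 180000000 × 1.07e-05 = 1.93 km.

1.93 km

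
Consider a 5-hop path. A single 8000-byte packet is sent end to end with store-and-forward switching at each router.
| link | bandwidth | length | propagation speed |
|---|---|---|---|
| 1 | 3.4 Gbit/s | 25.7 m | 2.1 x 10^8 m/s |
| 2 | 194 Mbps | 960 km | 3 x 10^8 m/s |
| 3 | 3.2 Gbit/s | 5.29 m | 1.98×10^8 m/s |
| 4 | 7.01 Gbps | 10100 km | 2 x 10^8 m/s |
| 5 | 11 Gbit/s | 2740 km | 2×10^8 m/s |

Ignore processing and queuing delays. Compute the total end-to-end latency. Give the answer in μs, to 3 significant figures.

67800 μs

L = 8000 × 8 = 64000 bits.
Transmission delays (L/R per hop): 18.8235, 329.897, 20, 9.12981, 5.81818 μs; sum = 383.668 μs.
Propagation delays (d/s per hop): 0.122381, 3200, 0.0267172, 50500, 13700 μs; sum = 67400.1 μs.
End-to-end = 67800 μs.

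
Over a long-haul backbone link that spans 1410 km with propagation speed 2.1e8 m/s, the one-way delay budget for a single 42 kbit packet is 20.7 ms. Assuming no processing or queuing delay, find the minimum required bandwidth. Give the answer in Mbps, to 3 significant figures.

Propagation delay = 1410000 / 210000000 = 6.71429 ms.
Transmission budget = 20.7 − 6.71429 = 13.9857 ms.
R ≥ L / t_tx = 42000 bits / 0.0139857 s = 3.00 Mbps.

3.00 Mbps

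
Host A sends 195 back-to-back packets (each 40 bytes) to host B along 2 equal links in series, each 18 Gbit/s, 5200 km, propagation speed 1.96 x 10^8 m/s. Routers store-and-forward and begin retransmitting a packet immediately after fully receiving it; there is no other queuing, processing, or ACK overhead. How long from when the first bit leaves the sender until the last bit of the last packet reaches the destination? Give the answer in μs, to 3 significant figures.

53100 μs

Per-hop transmission t_tx = L/R = 320/18000000000 = 0.0177778 μs.
Per-hop propagation t_prop = 5200000/196000000 = 26530.6 μs.
Pipeline fill: first packet needs 2·t_tx to clear all hops; remaining 194 packets each add one t_tx.
Total = (2+195-1)·t_tx + 2·t_prop = 196·0.0177778 + 2·26530.6 = 53100 μs.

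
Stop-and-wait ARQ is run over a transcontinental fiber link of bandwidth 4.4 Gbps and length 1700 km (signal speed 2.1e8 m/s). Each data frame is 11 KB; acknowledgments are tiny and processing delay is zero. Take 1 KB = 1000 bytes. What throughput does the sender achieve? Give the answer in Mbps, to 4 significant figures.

t_tx = L/R = 88000/4400000000 = 2e-05 s.
t_prop = 1700000/210000000 = 0.00809524 s; RTT = 0.0161905 s.
Cycle = t_tx + RTT = 0.0162105 s.
Throughput = L / cycle = 88000 / 0.0162105 = 5.429 Mbps.

5.429 Mbps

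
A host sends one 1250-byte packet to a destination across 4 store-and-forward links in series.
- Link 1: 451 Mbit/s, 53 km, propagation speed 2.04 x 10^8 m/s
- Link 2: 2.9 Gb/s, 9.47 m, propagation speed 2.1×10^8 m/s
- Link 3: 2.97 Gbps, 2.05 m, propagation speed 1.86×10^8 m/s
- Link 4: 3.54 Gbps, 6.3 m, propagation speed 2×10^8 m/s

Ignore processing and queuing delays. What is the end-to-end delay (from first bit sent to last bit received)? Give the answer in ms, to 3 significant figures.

L = 1250 × 8 = 10000 bits.
Transmission delays (L/R per hop): 0.0221729, 0.00344828, 0.003367, 0.00282486 ms; sum = 0.0318131 ms.
Propagation delays (d/s per hop): 0.259804, 4.50952e-05, 1.10215e-05, 3.15e-05 ms; sum = 0.259892 ms.
End-to-end = 0.292 ms.

0.292 ms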